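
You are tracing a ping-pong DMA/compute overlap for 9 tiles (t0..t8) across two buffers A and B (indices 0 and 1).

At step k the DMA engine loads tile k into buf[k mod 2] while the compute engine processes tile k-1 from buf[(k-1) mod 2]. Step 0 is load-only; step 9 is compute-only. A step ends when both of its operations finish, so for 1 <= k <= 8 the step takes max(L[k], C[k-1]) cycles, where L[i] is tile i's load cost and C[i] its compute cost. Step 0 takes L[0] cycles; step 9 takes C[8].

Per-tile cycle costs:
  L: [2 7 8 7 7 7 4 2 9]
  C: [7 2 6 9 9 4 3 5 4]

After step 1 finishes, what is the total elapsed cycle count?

end_cycle[1] = 9

  0. 2=2c; end=2; A:t0 B:-
  1. max(7,7)=7c; end=9; A:t0 B:t1
  2. max(8,2)=8c; end=17; A:t2 B:t1
  3. max(7,6)=7c; end=24; A:t2 B:t3
  4. max(7,9)=9c; end=33; A:t4 B:t3
  5. max(7,9)=9c; end=42; A:t4 B:t5
  6. max(4,4)=4c; end=46; A:t6 B:t5
  7. max(2,3)=3c; end=49; A:t6 B:t7
  8. max(9,5)=9c; end=58; A:t8 B:t7
  9. 4=4c; end=62; A:t8 B:t7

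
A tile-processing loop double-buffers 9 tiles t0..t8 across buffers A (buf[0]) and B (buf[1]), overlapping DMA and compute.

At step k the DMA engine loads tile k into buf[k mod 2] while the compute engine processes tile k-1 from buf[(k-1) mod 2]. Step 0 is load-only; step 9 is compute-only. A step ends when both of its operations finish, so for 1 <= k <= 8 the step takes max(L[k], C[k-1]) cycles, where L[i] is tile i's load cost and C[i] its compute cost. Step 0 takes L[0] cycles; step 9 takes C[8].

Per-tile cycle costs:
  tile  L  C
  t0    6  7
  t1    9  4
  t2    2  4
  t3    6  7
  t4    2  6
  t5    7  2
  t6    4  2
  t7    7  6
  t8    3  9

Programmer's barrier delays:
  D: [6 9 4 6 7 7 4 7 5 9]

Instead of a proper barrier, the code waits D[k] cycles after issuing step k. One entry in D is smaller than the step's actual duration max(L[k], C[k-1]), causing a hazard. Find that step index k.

hazard at step 8

[0] required=L[0]=6=6 vs D=6 ok
[1] required=max(L[1]=9,C[0]=7)=9 vs D=9 ok
[2] required=max(L[2]=2,C[1]=4)=4 vs D=4 ok
[3] required=max(L[3]=6,C[2]=4)=6 vs D=6 ok
[4] required=max(L[4]=2,C[3]=7)=7 vs D=7 ok
[5] required=max(L[5]=7,C[4]=6)=7 vs D=7 ok
[6] required=max(L[6]=4,C[5]=2)=4 vs D=4 ok
[7] required=max(L[7]=7,C[6]=2)=7 vs D=7 ok
[8] required=max(L[8]=3,C[7]=6)=6 vs D=5 SHORT
[9] required=C[8]=9=9 vs D=9 ok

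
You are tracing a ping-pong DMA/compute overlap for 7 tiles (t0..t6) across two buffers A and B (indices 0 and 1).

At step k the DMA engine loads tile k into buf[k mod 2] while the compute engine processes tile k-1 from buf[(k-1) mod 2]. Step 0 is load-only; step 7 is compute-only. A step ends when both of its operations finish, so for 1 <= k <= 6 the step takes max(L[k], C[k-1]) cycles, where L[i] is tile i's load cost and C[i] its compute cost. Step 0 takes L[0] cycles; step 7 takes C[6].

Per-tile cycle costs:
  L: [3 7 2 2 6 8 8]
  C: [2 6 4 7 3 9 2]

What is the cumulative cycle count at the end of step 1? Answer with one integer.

end_cycle[1] = 10

k=0 load=t0/3c comp=- wait=3 total=3
k=1 load=t1/7c comp=t0/2c wait=7 total=10
k=2 load=t2/2c comp=t1/6c wait=6 total=16
k=3 load=t3/2c comp=t2/4c wait=4 total=20
k=4 load=t4/6c comp=t3/7c wait=7 total=27
k=5 load=t5/8c comp=t4/3c wait=8 total=35
k=6 load=t6/8c comp=t5/9c wait=9 total=44
k=7 load=- comp=t6/2c wait=2 total=46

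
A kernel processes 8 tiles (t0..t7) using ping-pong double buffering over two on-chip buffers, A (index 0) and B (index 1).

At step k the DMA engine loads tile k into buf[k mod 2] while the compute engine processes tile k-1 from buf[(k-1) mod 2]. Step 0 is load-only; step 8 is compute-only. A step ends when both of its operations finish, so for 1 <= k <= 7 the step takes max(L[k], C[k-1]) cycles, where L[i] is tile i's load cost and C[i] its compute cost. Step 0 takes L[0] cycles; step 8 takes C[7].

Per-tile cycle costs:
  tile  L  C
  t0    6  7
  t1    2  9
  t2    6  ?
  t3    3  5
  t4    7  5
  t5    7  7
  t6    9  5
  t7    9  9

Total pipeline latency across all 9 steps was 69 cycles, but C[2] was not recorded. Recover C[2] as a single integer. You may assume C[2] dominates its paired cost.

C[2] = 6

step 0 → dur = L[0]=6 = 6
step 1 → dur = max(L[1]=2, C[0]=7) = 7
step 2 → dur = max(L[2]=6, C[1]=9) = 9
step 3 → dur = max(L[3]=3, C[2]=?) = C[2]  (unknown; binding)
step 4 → dur = max(L[4]=7, C[3]=5) = 7
step 5 → dur = max(L[5]=7, C[4]=5) = 7
step 6 → dur = max(L[6]=9, C[5]=7) = 9
step 7 → dur = max(L[7]=9, C[6]=5) = 9
step 8 → dur = C[7]=9 = 9
sum of known step durations = 63
dur[3] = total - known = 69 - 63 = 6
C[2] is the binding max in step 3, so C[2] = dur[3] = 6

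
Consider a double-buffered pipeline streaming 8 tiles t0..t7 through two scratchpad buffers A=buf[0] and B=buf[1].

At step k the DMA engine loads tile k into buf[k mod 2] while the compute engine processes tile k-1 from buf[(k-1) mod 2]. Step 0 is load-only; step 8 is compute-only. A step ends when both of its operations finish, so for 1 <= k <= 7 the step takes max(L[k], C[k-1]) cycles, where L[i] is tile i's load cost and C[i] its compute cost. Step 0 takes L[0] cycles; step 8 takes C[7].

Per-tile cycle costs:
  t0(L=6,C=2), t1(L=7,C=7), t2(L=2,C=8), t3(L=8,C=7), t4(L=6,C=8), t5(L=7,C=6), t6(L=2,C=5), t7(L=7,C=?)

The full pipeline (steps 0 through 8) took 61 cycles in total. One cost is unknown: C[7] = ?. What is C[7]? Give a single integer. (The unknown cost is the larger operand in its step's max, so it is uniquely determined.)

C[7] = 5

step 0 | dur = L[0]=6 = 6
step 1 | dur = max(L[1]=7, C[0]=2) = 7
step 2 | dur = max(L[2]=2, C[1]=7) = 7
step 3 | dur = max(L[3]=8, C[2]=8) = 8
step 4 | dur = max(L[4]=6, C[3]=7) = 7
step 5 | dur = max(L[5]=7, C[4]=8) = 8
step 6 | dur = max(L[6]=2, C[5]=6) = 6
step 7 | dur = max(L[7]=7, C[6]=5) = 7
step 8 | dur = C[7]=? = C[7]  (unknown; binding)
sum of known step durations = 56
dur[8] = total - known = 61 - 56 = 5
C[7] is the binding max in step 8, so C[7] = dur[8] = 5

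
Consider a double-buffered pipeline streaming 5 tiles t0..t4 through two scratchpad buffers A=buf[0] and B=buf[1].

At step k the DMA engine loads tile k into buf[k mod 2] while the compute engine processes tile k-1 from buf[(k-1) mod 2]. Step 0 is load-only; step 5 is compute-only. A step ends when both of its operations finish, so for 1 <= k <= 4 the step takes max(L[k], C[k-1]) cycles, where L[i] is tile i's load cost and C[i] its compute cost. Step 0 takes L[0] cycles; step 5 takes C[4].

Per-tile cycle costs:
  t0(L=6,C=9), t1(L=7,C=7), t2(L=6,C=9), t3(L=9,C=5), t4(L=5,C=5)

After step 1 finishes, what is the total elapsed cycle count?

end_cycle[1] = 15

[0] DMA t0→A (6c) ∥ CU idle ⇒ 6c, clock 6
[1] DMA t1→B (7c) ∥ CU A:t0 (9c) ⇒ 9c, clock 15
[2] DMA t2→A (6c) ∥ CU B:t1 (7c) ⇒ 7c, clock 22
[3] DMA t3→B (9c) ∥ CU A:t2 (9c) ⇒ 9c, clock 31
[4] DMA t4→A (5c) ∥ CU B:t3 (5c) ⇒ 5c, clock 36
[5] DMA idle ∥ CU A:t4 (5c) ⇒ 5c, clock 41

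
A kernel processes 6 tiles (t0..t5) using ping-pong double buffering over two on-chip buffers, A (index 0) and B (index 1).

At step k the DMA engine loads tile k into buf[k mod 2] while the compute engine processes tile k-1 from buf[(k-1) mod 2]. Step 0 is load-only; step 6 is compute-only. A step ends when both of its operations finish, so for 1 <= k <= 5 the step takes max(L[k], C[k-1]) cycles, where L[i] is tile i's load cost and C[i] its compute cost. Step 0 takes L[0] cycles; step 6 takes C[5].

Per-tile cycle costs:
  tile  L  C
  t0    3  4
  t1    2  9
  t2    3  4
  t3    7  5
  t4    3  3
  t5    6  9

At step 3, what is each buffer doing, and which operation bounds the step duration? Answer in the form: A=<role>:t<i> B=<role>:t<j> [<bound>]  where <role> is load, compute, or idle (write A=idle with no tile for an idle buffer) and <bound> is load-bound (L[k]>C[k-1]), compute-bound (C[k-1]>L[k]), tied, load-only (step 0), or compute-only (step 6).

step 3: A=compute:t2 B=load:t3 [load-bound]

k=0 load=t0/3c comp=- wait=3 total=3
k=1 load=t1/2c comp=t0/4c wait=4 total=7
k=2 load=t2/3c comp=t1/9c wait=9 total=16
k=3 load=t3/7c comp=t2/4c wait=7 total=23
k=4 load=t4/3c comp=t3/5c wait=5 total=28
k=5 load=t5/6c comp=t4/3c wait=6 total=34
k=6 load=- comp=t5/9c wait=9 total=43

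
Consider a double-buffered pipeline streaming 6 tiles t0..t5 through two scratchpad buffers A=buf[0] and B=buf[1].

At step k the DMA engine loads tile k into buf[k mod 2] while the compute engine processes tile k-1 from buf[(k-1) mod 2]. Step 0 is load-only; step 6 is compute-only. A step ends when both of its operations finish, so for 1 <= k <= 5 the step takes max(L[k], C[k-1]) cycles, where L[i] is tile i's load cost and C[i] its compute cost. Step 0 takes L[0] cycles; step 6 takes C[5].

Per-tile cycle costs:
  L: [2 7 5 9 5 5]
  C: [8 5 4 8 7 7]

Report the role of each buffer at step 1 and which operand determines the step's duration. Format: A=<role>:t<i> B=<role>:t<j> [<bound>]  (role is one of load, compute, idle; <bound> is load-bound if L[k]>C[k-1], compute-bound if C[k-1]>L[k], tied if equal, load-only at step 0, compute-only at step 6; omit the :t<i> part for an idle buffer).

step 1: A=compute:t0 B=load:t1 [compute-bound]

  0. 2=2c; end=2; A:t0 B:-
  1. max(7,8)=8c; end=10; A:t0 B:t1
  2. max(5,5)=5c; end=15; A:t2 B:t1
  3. max(9,4)=9c; end=24; A:t2 B:t3
  4. max(5,8)=8c; end=32; A:t4 B:t3
  5. max(5,7)=7c; end=39; A:t4 B:t5
  6. 7=7c; end=46; A:t4 B:t5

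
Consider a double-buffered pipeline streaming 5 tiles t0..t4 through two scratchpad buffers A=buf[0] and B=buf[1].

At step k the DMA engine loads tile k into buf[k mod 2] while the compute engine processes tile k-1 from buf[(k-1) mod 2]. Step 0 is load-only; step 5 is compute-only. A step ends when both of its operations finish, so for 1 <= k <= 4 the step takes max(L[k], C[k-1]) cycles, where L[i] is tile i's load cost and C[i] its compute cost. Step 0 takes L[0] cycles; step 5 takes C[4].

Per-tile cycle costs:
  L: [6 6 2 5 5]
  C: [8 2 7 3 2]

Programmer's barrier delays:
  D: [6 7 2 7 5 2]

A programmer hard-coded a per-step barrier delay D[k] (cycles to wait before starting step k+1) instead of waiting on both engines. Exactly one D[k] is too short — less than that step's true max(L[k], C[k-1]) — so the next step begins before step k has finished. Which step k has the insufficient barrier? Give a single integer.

hazard at step 1

step 0: need L[0]=6 = 6; D[0]=6 ok
step 1: need max(L[1]=6,C[0]=8) = 8; D[1]=7 SHORT
step 2: need max(L[2]=2,C[1]=2) = 2; D[2]=2 ok
step 3: need max(L[3]=5,C[2]=7) = 7; D[3]=7 ok
step 4: need max(L[4]=5,C[3]=3) = 5; D[4]=5 ok
step 5: need C[4]=2 = 2; D[5]=2 ok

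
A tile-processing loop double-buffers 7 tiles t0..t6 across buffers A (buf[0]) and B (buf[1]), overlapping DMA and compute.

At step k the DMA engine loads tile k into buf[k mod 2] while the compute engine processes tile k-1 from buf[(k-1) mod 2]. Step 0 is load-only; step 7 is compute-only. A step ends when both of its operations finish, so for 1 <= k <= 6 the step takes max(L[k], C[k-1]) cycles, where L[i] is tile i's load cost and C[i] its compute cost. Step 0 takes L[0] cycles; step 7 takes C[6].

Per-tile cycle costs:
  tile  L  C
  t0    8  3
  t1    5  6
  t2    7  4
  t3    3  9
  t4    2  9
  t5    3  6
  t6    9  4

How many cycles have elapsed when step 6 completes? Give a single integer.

end_cycle[6] = 51

step 0: L[0]=8 → dur=8, Σ=8 | A=load:t0 B=idle [load-only]
step 1: L[1]=5 C[0]=3 → dur=5, Σ=13 | A=compute:t0 B=load:t1 [load-bound]
step 2: L[2]=7 C[1]=6 → dur=7, Σ=20 | A=load:t2 B=compute:t1 [load-bound]
step 3: L[3]=3 C[2]=4 → dur=4, Σ=24 | A=compute:t2 B=load:t3 [compute-bound]
step 4: L[4]=2 C[3]=9 → dur=9, Σ=33 | A=load:t4 B=compute:t3 [compute-bound]
step 5: L[5]=3 C[4]=9 → dur=9, Σ=42 | A=compute:t4 B=load:t5 [compute-bound]
step 6: L[6]=9 C[5]=6 → dur=9, Σ=51 | A=load:t6 B=compute:t5 [load-bound]
step 7: C[6]=4 → dur=4, Σ=55 | A=compute:t6 B=idle [compute-only]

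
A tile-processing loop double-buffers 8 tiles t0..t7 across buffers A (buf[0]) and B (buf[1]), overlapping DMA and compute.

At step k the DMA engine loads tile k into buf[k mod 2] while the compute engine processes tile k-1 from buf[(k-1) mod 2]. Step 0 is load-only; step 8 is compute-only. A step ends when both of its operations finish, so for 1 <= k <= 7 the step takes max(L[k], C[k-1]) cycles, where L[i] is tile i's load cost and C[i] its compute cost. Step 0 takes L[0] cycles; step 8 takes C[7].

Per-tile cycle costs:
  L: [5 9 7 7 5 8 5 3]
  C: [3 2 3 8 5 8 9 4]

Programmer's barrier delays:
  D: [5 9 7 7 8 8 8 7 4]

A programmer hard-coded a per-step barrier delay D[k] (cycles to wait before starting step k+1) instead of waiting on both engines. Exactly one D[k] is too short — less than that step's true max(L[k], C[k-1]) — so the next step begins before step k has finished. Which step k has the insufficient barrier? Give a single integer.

step 0: need L[0]=5 = 5; D[0]=5 ok
step 1: need max(L[1]=9,C[0]=3) = 9; D[1]=9 ok
step 2: need max(L[2]=7,C[1]=2) = 7; D[2]=7 ok
step 3: need max(L[3]=7,C[2]=3) = 7; D[3]=7 ok
step 4: need max(L[4]=5,C[3]=8) = 8; D[4]=8 ok
step 5: need max(L[5]=8,C[4]=5) = 8; D[5]=8 ok
step 6: need max(L[6]=5,C[5]=8) = 8; D[6]=8 ok
step 7: need max(L[7]=3,C[6]=9) = 9; D[7]=7 SHORT
step 8: need C[7]=4 = 4; D[8]=4 ok

hazard at step 7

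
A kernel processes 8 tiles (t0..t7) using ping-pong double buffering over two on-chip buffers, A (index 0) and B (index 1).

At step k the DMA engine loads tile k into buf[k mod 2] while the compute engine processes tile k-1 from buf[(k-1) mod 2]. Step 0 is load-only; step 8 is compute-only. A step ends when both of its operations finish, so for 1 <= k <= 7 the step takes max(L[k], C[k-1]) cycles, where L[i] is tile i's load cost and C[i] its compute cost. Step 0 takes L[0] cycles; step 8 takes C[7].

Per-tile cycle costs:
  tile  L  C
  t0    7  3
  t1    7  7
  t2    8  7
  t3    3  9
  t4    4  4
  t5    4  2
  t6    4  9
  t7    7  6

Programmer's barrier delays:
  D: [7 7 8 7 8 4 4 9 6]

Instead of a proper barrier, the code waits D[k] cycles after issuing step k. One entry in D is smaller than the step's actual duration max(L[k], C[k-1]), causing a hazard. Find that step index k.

step 0: need L[0]=7 = 7; D[0]=7 ok
step 1: need max(L[1]=7,C[0]=3) = 7; D[1]=7 ok
step 2: need max(L[2]=8,C[1]=7) = 8; D[2]=8 ok
step 3: need max(L[3]=3,C[2]=7) = 7; D[3]=7 ok
step 4: need max(L[4]=4,C[3]=9) = 9; D[4]=8 SHORT
step 5: need max(L[5]=4,C[4]=4) = 4; D[5]=4 ok
step 6: need max(L[6]=4,C[5]=2) = 4; D[6]=4 ok
step 7: need max(L[7]=7,C[6]=9) = 9; D[7]=9 ok
step 8: need C[7]=6 = 6; D[8]=6 ok

hazard at step 4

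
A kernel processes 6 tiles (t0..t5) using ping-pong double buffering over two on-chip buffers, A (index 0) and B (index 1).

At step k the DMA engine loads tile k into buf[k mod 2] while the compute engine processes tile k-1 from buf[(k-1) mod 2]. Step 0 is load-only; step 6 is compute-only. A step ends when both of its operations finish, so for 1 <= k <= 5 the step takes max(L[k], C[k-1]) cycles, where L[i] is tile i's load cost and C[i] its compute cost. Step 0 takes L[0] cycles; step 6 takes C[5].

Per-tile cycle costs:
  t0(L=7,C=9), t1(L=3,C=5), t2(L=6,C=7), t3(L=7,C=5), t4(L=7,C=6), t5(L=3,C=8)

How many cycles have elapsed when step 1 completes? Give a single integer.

[0] DMA t0→A (7c) ∥ CU idle ⇒ 7c, clock 7
[1] DMA t1→B (3c) ∥ CU A:t0 (9c) ⇒ 9c, clock 16
[2] DMA t2→A (6c) ∥ CU B:t1 (5c) ⇒ 6c, clock 22
[3] DMA t3→B (7c) ∥ CU A:t2 (7c) ⇒ 7c, clock 29
[4] DMA t4→A (7c) ∥ CU B:t3 (5c) ⇒ 7c, clock 36
[5] DMA t5→B (3c) ∥ CU A:t4 (6c) ⇒ 6c, clock 42
[6] DMA idle ∥ CU B:t5 (8c) ⇒ 8c, clock 50

end_cycle[1] = 16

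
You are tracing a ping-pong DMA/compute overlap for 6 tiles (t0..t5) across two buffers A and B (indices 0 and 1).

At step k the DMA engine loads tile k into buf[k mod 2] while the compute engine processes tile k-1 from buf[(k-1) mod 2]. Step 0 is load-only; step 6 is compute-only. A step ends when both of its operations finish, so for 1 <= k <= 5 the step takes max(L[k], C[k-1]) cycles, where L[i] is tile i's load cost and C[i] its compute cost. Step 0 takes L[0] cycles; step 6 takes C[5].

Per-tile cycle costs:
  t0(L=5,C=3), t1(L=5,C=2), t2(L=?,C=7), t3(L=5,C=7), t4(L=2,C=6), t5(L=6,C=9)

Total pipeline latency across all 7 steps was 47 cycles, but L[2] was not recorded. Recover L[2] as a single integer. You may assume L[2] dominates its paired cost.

L[2] = 8

step 0 | dur = L[0]=5 = 5
step 1 | dur = max(L[1]=5, C[0]=3) = 5
step 2 | dur = max(L[2]=?, C[1]=2) = L[2]  (unknown; binding)
step 3 | dur = max(L[3]=5, C[2]=7) = 7
step 4 | dur = max(L[4]=2, C[3]=7) = 7
step 5 | dur = max(L[5]=6, C[4]=6) = 6
step 6 | dur = C[5]=9 = 9
sum of known step durations = 39
dur[2] = total - known = 47 - 39 = 8
L[2] is the binding max in step 2, so L[2] = dur[2] = 8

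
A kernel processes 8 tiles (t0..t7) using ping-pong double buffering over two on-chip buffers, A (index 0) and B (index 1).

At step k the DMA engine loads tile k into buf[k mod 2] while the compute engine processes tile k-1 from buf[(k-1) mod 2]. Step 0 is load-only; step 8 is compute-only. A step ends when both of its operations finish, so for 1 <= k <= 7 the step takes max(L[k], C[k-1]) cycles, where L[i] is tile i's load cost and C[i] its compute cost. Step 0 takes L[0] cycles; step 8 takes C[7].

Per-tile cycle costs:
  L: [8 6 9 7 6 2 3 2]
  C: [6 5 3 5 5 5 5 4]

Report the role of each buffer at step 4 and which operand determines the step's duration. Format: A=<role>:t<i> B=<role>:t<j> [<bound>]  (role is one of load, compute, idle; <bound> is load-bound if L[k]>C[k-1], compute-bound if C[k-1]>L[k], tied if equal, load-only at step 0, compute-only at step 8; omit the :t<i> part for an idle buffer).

[0] DMA t0→A (8c) ∥ CU idle ⇒ 8c, clock 8
[1] DMA t1→B (6c) ∥ CU A:t0 (6c) ⇒ 6c, clock 14
[2] DMA t2→A (9c) ∥ CU B:t1 (5c) ⇒ 9c, clock 23
[3] DMA t3→B (7c) ∥ CU A:t2 (3c) ⇒ 7c, clock 30
[4] DMA t4→A (6c) ∥ CU B:t3 (5c) ⇒ 6c, clock 36
[5] DMA t5→B (2c) ∥ CU A:t4 (5c) ⇒ 5c, clock 41
[6] DMA t6→A (3c) ∥ CU B:t5 (5c) ⇒ 5c, clock 46
[7] DMA t7→B (2c) ∥ CU A:t6 (5c) ⇒ 5c, clock 51
[8] DMA idle ∥ CU B:t7 (4c) ⇒ 4c, clock 55

step 4: A=load:t4 B=compute:t3 [load-bound]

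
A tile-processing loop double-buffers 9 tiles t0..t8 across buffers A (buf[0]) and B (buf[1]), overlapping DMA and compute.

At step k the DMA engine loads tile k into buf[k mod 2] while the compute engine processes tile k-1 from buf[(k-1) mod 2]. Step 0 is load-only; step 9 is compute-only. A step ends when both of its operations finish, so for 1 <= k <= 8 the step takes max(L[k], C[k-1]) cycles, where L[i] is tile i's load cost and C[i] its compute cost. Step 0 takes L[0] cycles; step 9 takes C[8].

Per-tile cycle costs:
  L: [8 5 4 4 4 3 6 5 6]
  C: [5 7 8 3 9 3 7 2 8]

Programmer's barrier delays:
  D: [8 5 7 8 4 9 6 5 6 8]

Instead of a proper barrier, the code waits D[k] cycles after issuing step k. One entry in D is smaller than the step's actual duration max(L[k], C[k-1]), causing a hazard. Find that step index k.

k=0 barrier L[0]=8→8c, D[0]=8 ok
k=1 barrier max(L[1]=5,C[0]=5)→5c, D[1]=5 ok
k=2 barrier max(L[2]=4,C[1]=7)→7c, D[2]=7 ok
k=3 barrier max(L[3]=4,C[2]=8)→8c, D[3]=8 ok
k=4 barrier max(L[4]=4,C[3]=3)→4c, D[4]=4 ok
k=5 barrier max(L[5]=3,C[4]=9)→9c, D[5]=9 ok
k=6 barrier max(L[6]=6,C[5]=3)→6c, D[6]=6 ok
k=7 barrier max(L[7]=5,C[6]=7)→7c, D[7]=5 SHORT
k=8 barrier max(L[8]=6,C[7]=2)→6c, D[8]=6 ok
k=9 barrier C[8]=8→8c, D[9]=8 ok

hazard at step 7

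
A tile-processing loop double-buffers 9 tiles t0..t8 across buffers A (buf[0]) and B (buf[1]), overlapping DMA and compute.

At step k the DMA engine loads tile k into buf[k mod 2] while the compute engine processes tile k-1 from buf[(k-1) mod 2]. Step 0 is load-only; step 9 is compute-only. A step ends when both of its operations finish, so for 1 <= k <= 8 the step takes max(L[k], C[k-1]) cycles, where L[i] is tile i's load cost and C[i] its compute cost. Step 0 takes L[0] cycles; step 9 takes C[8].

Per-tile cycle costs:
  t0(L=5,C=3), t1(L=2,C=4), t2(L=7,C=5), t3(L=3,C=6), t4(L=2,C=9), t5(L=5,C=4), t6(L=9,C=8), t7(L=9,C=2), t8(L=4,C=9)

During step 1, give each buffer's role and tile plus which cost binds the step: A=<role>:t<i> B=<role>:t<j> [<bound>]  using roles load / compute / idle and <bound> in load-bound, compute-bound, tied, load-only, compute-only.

step 1: A=compute:t0 B=load:t1 [compute-bound]

  0. 5=5c; end=5; A:t0 B:-
  1. max(2,3)=3c; end=8; A:t0 B:t1
  2. max(7,4)=7c; end=15; A:t2 B:t1
  3. max(3,5)=5c; end=20; A:t2 B:t3
  4. max(2,6)=6c; end=26; A:t4 B:t3
  5. max(5,9)=9c; end=35; A:t4 B:t5
  6. max(9,4)=9c; end=44; A:t6 B:t5
  7. max(9,8)=9c; end=53; A:t6 B:t7
  8. max(4,2)=4c; end=57; A:t8 B:t7
  9. 9=9c; end=66; A:t8 B:t7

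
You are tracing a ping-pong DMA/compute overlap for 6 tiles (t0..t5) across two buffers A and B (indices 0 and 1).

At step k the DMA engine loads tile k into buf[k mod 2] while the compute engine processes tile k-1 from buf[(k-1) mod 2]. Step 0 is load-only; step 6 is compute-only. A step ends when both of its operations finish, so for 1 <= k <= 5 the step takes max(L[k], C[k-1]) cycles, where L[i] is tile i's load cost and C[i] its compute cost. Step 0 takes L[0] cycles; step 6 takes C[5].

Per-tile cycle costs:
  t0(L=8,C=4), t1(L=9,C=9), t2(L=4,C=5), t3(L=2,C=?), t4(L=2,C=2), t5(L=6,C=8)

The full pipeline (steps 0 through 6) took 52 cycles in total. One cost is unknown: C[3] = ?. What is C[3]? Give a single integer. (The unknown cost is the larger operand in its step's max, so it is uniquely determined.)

C[3] = 7

step 0 → dur = L[0]=8 = 8
step 1 → dur = max(L[1]=9, C[0]=4) = 9
step 2 → dur = max(L[2]=4, C[1]=9) = 9
step 3 → dur = max(L[3]=2, C[2]=5) = 5
step 4 → dur = max(L[4]=2, C[3]=?) = C[3]  (unknown; binding)
step 5 → dur = max(L[5]=6, C[4]=2) = 6
step 6 → dur = C[5]=8 = 8
sum of known step durations = 45
dur[4] = total - known = 52 - 45 = 7
C[3] is the binding max in step 4, so C[3] = dur[4] = 7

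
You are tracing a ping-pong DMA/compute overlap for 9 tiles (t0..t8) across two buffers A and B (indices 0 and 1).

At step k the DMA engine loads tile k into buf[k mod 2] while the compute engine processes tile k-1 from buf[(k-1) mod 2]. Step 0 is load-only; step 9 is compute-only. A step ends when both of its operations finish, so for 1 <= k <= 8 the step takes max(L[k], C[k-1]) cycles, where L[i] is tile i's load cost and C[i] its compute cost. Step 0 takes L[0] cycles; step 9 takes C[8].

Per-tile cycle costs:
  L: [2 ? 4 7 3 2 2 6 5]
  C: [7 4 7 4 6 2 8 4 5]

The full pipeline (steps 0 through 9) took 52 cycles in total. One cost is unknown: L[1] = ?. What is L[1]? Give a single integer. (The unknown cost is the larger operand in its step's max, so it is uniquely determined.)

step 0: dur = L[0]=2 = 2
step 1: dur = max(L[1]=?, C[0]=7) = L[1]  (unknown; binding)
step 2: dur = max(L[2]=4, C[1]=4) = 4
step 3: dur = max(L[3]=7, C[2]=7) = 7
step 4: dur = max(L[4]=3, C[3]=4) = 4
step 5: dur = max(L[5]=2, C[4]=6) = 6
step 6: dur = max(L[6]=2, C[5]=2) = 2
step 7: dur = max(L[7]=6, C[6]=8) = 8
step 8: dur = max(L[8]=5, C[7]=4) = 5
step 9: dur = C[8]=5 = 5
sum of known step durations = 43
dur[1] = total - known = 52 - 43 = 9
L[1] is the binding max in step 1, so L[1] = dur[1] = 9

L[1] = 9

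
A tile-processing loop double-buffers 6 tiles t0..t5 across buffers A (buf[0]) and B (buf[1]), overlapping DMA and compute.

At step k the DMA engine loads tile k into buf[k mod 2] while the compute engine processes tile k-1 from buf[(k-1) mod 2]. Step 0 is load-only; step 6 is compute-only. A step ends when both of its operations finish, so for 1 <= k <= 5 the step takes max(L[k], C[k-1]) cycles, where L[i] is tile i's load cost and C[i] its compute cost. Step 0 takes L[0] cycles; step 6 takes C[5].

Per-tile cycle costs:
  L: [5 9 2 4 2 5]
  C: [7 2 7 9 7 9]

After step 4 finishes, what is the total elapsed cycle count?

k=0 load=t0/5c comp=- wait=5 total=5
k=1 load=t1/9c comp=t0/7c wait=9 total=14
k=2 load=t2/2c comp=t1/2c wait=2 total=16
k=3 load=t3/4c comp=t2/7c wait=7 total=23
k=4 load=t4/2c comp=t3/9c wait=9 total=32
k=5 load=t5/5c comp=t4/7c wait=7 total=39
k=6 load=- comp=t5/9c wait=9 total=48

end_cycle[4] = 32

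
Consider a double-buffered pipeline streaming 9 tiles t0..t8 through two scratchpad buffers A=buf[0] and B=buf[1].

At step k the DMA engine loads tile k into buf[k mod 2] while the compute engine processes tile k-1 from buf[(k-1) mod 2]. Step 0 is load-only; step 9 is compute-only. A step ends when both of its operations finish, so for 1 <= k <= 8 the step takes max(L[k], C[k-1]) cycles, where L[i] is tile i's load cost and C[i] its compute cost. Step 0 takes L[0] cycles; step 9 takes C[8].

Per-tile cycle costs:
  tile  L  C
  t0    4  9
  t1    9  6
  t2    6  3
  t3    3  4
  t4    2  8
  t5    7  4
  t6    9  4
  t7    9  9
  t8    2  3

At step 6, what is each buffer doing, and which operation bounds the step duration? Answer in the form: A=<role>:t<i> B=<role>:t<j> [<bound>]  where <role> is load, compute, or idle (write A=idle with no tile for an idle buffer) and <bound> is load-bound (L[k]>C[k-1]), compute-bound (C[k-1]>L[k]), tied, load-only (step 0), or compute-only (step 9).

[0] DMA t0→A (4c) ∥ CU idle ⇒ 4c, clock 4
[1] DMA t1→B (9c) ∥ CU A:t0 (9c) ⇒ 9c, clock 13
[2] DMA t2→A (6c) ∥ CU B:t1 (6c) ⇒ 6c, clock 19
[3] DMA t3→B (3c) ∥ CU A:t2 (3c) ⇒ 3c, clock 22
[4] DMA t4→A (2c) ∥ CU B:t3 (4c) ⇒ 4c, clock 26
[5] DMA t5→B (7c) ∥ CU A:t4 (8c) ⇒ 8c, clock 34
[6] DMA t6→A (9c) ∥ CU B:t5 (4c) ⇒ 9c, clock 43
[7] DMA t7→B (9c) ∥ CU A:t6 (4c) ⇒ 9c, clock 52
[8] DMA t8→A (2c) ∥ CU B:t7 (9c) ⇒ 9c, clock 61
[9] DMA idle ∥ CU A:t8 (3c) ⇒ 3c, clock 64

step 6: A=load:t6 B=compute:t5 [load-bound]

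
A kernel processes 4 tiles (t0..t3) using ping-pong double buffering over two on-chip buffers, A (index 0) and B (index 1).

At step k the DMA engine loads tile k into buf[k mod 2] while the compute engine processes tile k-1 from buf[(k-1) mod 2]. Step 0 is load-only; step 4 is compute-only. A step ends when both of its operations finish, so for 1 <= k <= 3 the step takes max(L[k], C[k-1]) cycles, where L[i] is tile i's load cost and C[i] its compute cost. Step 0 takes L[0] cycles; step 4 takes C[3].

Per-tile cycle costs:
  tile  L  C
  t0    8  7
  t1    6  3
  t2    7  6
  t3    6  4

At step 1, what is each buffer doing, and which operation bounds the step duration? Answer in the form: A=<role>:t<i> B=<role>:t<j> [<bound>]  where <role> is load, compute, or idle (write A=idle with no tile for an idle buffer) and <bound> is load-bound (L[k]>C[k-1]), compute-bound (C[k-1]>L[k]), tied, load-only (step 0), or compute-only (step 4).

step 1: A=compute:t0 B=load:t1 [compute-bound]

step 0: L[0]=8 → dur=8, Σ=8 | A=load:t0 B=idle [load-only]
step 1: L[1]=6 C[0]=7 → dur=7, Σ=15 | A=compute:t0 B=load:t1 [compute-bound]
step 2: L[2]=7 C[1]=3 → dur=7, Σ=22 | A=load:t2 B=compute:t1 [load-bound]
step 3: L[3]=6 C[2]=6 → dur=6, Σ=28 | A=compute:t2 B=load:t3 [tied]
step 4: C[3]=4 → dur=4, Σ=32 | A=idle B=compute:t3 [compute-only]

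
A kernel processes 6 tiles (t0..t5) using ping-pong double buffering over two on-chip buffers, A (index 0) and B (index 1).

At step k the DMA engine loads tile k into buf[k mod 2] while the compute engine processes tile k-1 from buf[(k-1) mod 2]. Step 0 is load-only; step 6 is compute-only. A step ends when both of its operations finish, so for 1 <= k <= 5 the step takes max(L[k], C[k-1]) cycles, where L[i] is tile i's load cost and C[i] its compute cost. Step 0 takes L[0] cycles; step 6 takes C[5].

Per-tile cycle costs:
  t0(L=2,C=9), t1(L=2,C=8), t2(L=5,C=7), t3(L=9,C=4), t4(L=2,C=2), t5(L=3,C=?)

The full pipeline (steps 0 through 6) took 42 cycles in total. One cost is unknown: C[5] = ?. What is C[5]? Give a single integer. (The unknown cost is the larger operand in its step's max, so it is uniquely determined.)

step 0: dur = L[0]=2 = 2
step 1: dur = max(L[1]=2, C[0]=9) = 9
step 2: dur = max(L[2]=5, C[1]=8) = 8
step 3: dur = max(L[3]=9, C[2]=7) = 9
step 4: dur = max(L[4]=2, C[3]=4) = 4
step 5: dur = max(L[5]=3, C[4]=2) = 3
step 6: dur = C[5]=? = C[5]  (unknown; binding)
sum of known step durations = 35
dur[6] = total - known = 42 - 35 = 7
C[5] is the binding max in step 6, so C[5] = dur[6] = 7

C[5] = 7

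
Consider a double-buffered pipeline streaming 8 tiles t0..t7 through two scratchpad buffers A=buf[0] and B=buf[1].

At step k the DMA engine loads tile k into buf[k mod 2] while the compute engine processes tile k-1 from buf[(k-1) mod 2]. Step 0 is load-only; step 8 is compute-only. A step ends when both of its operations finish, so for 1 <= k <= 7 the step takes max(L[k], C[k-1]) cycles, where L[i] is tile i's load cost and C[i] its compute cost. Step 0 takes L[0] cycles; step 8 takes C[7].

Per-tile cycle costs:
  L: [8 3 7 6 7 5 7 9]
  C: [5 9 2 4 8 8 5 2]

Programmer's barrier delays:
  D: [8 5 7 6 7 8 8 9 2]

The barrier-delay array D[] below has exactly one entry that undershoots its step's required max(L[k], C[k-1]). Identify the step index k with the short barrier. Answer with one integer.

step 0: need L[0]=8 = 8; D[0]=8 ok
step 1: need max(L[1]=3,C[0]=5) = 5; D[1]=5 ok
step 2: need max(L[2]=7,C[1]=9) = 9; D[2]=7 SHORT
step 3: need max(L[3]=6,C[2]=2) = 6; D[3]=6 ok
step 4: need max(L[4]=7,C[3]=4) = 7; D[4]=7 ok
step 5: need max(L[5]=5,C[4]=8) = 8; D[5]=8 ok
step 6: need max(L[6]=7,C[5]=8) = 8; D[6]=8 ok
step 7: need max(L[7]=9,C[6]=5) = 9; D[7]=9 ok
step 8: need C[7]=2 = 2; D[8]=2 ok

hazard at step 2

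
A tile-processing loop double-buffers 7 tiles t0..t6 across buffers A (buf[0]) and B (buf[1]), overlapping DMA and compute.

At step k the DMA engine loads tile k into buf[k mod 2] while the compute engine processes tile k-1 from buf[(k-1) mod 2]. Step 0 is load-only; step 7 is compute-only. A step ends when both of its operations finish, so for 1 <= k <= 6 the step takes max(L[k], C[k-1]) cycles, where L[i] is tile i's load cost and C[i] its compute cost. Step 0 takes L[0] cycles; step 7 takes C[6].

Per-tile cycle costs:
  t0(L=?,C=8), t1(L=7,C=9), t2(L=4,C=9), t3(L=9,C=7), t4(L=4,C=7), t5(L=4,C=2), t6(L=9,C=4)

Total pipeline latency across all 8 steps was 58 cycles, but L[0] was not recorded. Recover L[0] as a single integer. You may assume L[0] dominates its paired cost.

L[0] = 5

step 0: dur = L[0]=? = L[0]  (unknown; binding)
step 1: dur = max(L[1]=7, C[0]=8) = 8
step 2: dur = max(L[2]=4, C[1]=9) = 9
step 3: dur = max(L[3]=9, C[2]=9) = 9
step 4: dur = max(L[4]=4, C[3]=7) = 7
step 5: dur = max(L[5]=4, C[4]=7) = 7
step 6: dur = max(L[6]=9, C[5]=2) = 9
step 7: dur = C[6]=4 = 4
sum of known step durations = 53
dur[0] = total - known = 58 - 53 = 5
L[0] is the binding max in step 0, so L[0] = dur[0] = 5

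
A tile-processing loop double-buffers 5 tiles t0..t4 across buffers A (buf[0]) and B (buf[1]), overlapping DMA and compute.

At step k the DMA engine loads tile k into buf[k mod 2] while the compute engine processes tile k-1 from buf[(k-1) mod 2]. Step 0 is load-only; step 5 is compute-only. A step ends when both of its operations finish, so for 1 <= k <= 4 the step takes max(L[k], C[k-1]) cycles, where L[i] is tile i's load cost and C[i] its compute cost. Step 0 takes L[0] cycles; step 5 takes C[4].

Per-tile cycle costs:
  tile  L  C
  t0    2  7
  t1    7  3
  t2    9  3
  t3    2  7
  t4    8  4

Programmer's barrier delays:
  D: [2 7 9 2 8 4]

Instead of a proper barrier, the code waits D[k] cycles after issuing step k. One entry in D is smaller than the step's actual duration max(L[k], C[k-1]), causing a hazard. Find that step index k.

[0] required=L[0]=2=2 vs D=2 ok
[1] required=max(L[1]=7,C[0]=7)=7 vs D=7 ok
[2] required=max(L[2]=9,C[1]=3)=9 vs D=9 ok
[3] required=max(L[3]=2,C[2]=3)=3 vs D=2 SHORT
[4] required=max(L[4]=8,C[3]=7)=8 vs D=8 ok
[5] required=C[4]=4=4 vs D=4 ok

hazard at step 3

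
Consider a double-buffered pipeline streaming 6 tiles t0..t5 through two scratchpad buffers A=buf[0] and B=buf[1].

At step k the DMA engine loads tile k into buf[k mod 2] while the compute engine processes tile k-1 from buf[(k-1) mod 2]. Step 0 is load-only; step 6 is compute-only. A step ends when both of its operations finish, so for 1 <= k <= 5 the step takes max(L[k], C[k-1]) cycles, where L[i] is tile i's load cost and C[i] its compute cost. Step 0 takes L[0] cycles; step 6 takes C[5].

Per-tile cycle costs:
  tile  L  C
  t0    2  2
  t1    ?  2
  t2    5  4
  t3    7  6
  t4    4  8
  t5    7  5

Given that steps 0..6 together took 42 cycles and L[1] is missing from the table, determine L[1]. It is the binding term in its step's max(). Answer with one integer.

step 0 | dur = L[0]=2 = 2
step 1 | dur = max(L[1]=?, C[0]=2) = L[1]  (unknown; binding)
step 2 | dur = max(L[2]=5, C[1]=2) = 5
step 3 | dur = max(L[3]=7, C[2]=4) = 7
step 4 | dur = max(L[4]=4, C[3]=6) = 6
step 5 | dur = max(L[5]=7, C[4]=8) = 8
step 6 | dur = C[5]=5 = 5
sum of known step durations = 33
dur[1] = total - known = 42 - 33 = 9
L[1] is the binding max in step 1, so L[1] = dur[1] = 9

L[1] = 9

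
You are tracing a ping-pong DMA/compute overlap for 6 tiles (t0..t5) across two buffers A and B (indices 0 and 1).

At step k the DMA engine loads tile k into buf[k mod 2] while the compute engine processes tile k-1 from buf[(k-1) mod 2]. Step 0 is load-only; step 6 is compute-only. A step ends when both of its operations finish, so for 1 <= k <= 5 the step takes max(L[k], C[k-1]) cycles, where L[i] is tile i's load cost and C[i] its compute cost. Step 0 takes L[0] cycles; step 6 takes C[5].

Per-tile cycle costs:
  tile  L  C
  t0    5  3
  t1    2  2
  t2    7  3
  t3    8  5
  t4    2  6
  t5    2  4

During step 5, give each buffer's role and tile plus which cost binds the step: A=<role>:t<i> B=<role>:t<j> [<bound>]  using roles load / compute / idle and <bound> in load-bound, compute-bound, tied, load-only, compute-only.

step 5: A=compute:t4 B=load:t5 [compute-bound]

  0. 5=5c; end=5; A:t0 B:-
  1. max(2,3)=3c; end=8; A:t0 B:t1
  2. max(7,2)=7c; end=15; A:t2 B:t1
  3. max(8,3)=8c; end=23; A:t2 B:t3
  4. max(2,5)=5c; end=28; A:t4 B:t3
  5. max(2,6)=6c; end=34; A:t4 B:t5
  6. 4=4c; end=38; A:t4 B:t5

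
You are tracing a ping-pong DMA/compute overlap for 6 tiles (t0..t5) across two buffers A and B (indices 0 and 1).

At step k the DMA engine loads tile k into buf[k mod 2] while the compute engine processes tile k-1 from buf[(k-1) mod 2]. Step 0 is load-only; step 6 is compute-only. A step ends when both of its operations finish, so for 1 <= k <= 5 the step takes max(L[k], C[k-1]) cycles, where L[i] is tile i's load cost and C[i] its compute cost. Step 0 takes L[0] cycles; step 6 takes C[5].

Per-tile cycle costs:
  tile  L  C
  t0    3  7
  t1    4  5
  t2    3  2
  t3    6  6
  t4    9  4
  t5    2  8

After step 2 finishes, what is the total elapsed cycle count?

end_cycle[2] = 15

[0] DMA t0→A (3c) ∥ CU idle ⇒ 3c, clock 3
[1] DMA t1→B (4c) ∥ CU A:t0 (7c) ⇒ 7c, clock 10
[2] DMA t2→A (3c) ∥ CU B:t1 (5c) ⇒ 5c, clock 15
[3] DMA t3→B (6c) ∥ CU A:t2 (2c) ⇒ 6c, clock 21
[4] DMA t4→A (9c) ∥ CU B:t3 (6c) ⇒ 9c, clock 30
[5] DMA t5→B (2c) ∥ CU A:t4 (4c) ⇒ 4c, clock 34
[6] DMA idle ∥ CU B:t5 (8c) ⇒ 8c, clock 42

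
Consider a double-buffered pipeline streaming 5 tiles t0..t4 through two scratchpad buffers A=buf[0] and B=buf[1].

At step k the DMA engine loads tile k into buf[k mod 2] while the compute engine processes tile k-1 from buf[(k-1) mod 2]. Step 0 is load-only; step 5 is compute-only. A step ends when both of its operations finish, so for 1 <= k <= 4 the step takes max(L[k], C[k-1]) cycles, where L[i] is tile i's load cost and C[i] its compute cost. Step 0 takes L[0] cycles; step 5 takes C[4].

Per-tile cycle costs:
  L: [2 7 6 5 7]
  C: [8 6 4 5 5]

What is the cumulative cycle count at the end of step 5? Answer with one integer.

end_cycle[5] = 33

k=0 load=t0/2c comp=- wait=2 total=2
k=1 load=t1/7c comp=t0/8c wait=8 total=10
k=2 load=t2/6c comp=t1/6c wait=6 total=16
k=3 load=t3/5c comp=t2/4c wait=5 total=21
k=4 load=t4/7c comp=t3/5c wait=7 total=28
k=5 load=- comp=t4/5c wait=5 total=33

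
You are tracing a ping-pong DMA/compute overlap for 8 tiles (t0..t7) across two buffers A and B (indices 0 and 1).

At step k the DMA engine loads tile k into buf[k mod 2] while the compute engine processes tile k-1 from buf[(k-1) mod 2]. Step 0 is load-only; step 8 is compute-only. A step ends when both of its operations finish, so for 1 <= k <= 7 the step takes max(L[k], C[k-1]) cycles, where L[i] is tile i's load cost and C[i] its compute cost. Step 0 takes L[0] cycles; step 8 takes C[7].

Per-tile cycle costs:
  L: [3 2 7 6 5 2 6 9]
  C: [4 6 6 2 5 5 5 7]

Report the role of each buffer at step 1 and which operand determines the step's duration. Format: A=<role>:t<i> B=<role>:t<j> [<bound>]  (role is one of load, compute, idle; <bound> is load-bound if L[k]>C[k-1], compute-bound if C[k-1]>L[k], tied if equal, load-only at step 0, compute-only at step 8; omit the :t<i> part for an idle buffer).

step 0: L[0]=3 → dur=3, Σ=3 | A=load:t0 B=idle [load-only]
step 1: L[1]=2 C[0]=4 → dur=4, Σ=7 | A=compute:t0 B=load:t1 [compute-bound]
step 2: L[2]=7 C[1]=6 → dur=7, Σ=14 | A=load:t2 B=compute:t1 [load-bound]
step 3: L[3]=6 C[2]=6 → dur=6, Σ=20 | A=compute:t2 B=load:t3 [tied]
step 4: L[4]=5 C[3]=2 → dur=5, Σ=25 | A=load:t4 B=compute:t3 [load-bound]
step 5: L[5]=2 C[4]=5 → dur=5, Σ=30 | A=compute:t4 B=load:t5 [compute-bound]
step 6: L[6]=6 C[5]=5 → dur=6, Σ=36 | A=load:t6 B=compute:t5 [load-bound]
step 7: L[7]=9 C[6]=5 → dur=9, Σ=45 | A=compute:t6 B=load:t7 [load-bound]
step 8: C[7]=7 → dur=7, Σ=52 | A=idle B=compute:t7 [compute-only]

step 1: A=compute:t0 B=load:t1 [compute-bound]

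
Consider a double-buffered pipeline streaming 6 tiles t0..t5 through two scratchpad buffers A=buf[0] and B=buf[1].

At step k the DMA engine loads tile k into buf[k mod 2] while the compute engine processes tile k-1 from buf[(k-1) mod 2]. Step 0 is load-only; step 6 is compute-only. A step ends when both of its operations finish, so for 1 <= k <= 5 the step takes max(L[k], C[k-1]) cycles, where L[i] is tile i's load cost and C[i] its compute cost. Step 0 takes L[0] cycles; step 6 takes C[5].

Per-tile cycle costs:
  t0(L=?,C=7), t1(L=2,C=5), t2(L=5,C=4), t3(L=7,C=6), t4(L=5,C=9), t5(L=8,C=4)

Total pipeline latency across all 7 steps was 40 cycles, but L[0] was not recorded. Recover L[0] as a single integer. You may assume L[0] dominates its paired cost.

step 0: dur = L[0]=? = L[0]  (unknown; binding)
step 1: dur = max(L[1]=2, C[0]=7) = 7
step 2: dur = max(L[2]=5, C[1]=5) = 5
step 3: dur = max(L[3]=7, C[2]=4) = 7
step 4: dur = max(L[4]=5, C[3]=6) = 6
step 5: dur = max(L[5]=8, C[4]=9) = 9
step 6: dur = C[5]=4 = 4
sum of known step durations = 38
dur[0] = total - known = 40 - 38 = 2
L[0] is the binding max in step 0, so L[0] = dur[0] = 2

L[0] = 2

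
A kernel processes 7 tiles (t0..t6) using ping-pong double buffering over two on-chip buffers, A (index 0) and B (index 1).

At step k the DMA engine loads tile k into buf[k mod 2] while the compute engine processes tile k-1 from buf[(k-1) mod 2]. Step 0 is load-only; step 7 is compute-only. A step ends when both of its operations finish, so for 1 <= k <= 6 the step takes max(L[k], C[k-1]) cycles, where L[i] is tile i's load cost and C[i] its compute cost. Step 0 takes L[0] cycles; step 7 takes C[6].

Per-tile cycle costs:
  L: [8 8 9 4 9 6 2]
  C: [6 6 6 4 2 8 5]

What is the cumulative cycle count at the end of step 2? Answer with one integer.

k=0 load=t0/8c comp=- wait=8 total=8
k=1 load=t1/8c comp=t0/6c wait=8 total=16
k=2 load=t2/9c comp=t1/6c wait=9 total=25
k=3 load=t3/4c comp=t2/6c wait=6 total=31
k=4 load=t4/9c comp=t3/4c wait=9 total=40
k=5 load=t5/6c comp=t4/2c wait=6 total=46
k=6 load=t6/2c comp=t5/8c wait=8 total=54
k=7 load=- comp=t6/5c wait=5 total=59

end_cycle[2] = 25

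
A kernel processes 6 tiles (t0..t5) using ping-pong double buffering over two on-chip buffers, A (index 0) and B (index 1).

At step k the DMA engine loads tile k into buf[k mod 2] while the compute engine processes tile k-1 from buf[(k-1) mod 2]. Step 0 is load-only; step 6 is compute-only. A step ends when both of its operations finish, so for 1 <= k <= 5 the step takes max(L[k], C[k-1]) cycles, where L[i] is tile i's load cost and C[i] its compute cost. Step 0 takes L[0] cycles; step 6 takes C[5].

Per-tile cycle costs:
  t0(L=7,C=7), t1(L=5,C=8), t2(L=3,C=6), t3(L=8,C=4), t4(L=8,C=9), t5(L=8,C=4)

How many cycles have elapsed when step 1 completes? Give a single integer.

end_cycle[1] = 14

step 0: L[0]=7 → dur=7, Σ=7 | A=load:t0 B=idle [load-only]
step 1: L[1]=5 C[0]=7 → dur=7, Σ=14 | A=compute:t0 B=load:t1 [compute-bound]
step 2: L[2]=3 C[1]=8 → dur=8, Σ=22 | A=load:t2 B=compute:t1 [compute-bound]
step 3: L[3]=8 C[2]=6 → dur=8, Σ=30 | A=compute:t2 B=load:t3 [load-bound]
step 4: L[4]=8 C[3]=4 → dur=8, Σ=38 | A=load:t4 B=compute:t3 [load-bound]
step 5: L[5]=8 C[4]=9 → dur=9, Σ=47 | A=compute:t4 B=load:t5 [compute-bound]
step 6: C[5]=4 → dur=4, Σ=51 | A=idle B=compute:t5 [compute-only]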